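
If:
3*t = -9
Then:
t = -3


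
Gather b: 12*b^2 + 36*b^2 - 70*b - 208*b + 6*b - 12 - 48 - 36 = 48*b^2 - 272*b - 96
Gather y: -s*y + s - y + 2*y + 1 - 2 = s + y*(1 - s) - 1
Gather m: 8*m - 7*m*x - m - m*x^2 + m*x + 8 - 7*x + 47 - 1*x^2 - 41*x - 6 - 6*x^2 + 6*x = m*(-x^2 - 6*x + 7) - 7*x^2 - 42*x + 49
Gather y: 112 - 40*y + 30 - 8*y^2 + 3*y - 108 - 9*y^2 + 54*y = -17*y^2 + 17*y + 34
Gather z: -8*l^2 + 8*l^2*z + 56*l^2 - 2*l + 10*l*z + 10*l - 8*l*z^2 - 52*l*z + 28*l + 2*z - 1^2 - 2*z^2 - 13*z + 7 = 48*l^2 + 36*l + z^2*(-8*l - 2) + z*(8*l^2 - 42*l - 11) + 6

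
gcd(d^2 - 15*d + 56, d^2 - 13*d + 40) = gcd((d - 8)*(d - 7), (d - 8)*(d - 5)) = d - 8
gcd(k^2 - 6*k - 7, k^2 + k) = k + 1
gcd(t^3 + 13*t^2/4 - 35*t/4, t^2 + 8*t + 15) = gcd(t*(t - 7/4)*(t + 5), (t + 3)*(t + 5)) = t + 5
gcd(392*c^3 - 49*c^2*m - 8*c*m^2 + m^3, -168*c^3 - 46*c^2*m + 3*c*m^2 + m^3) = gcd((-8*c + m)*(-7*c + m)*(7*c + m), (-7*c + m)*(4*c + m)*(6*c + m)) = 7*c - m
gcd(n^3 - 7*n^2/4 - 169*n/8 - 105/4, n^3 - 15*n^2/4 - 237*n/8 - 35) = n^2 + 17*n/4 + 35/8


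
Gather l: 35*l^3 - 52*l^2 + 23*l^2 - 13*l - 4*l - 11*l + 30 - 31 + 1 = 35*l^3 - 29*l^2 - 28*l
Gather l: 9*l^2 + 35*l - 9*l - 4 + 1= 9*l^2 + 26*l - 3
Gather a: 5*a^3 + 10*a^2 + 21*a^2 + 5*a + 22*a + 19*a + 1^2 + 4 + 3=5*a^3 + 31*a^2 + 46*a + 8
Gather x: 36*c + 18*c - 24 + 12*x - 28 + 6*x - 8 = 54*c + 18*x - 60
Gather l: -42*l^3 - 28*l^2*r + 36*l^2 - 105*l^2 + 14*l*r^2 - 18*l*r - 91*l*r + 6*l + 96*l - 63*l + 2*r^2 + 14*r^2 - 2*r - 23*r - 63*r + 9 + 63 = -42*l^3 + l^2*(-28*r - 69) + l*(14*r^2 - 109*r + 39) + 16*r^2 - 88*r + 72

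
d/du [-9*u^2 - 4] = -18*u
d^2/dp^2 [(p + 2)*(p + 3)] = 2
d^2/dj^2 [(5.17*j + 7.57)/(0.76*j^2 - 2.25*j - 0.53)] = ((11.7586 - 23.5752*j)*(-0.76*j^2 + 2.25*j + 0.53) - (1.52*j - 2.25)*(3.04*j - 4.5)*(5.17*j + 7.57))/(-0.76*j^2 + 2.25*j + 0.53)^3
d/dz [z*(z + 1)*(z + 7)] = 3*z^2 + 16*z + 7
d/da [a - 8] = 1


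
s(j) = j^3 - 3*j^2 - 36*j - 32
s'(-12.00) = 468.00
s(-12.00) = -1760.00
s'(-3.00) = 9.00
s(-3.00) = 22.00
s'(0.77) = -38.84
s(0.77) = -61.04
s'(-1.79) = -15.65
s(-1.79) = 17.09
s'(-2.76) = 3.41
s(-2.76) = 23.48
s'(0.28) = -37.44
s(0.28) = -42.29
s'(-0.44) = -32.78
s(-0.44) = -16.83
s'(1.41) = -38.50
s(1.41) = -85.92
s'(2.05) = -35.69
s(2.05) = -109.79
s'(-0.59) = -31.42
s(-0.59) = -12.01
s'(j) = 3*j^2 - 6*j - 36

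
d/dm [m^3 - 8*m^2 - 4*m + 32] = 3*m^2 - 16*m - 4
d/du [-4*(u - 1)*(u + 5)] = -8*u - 16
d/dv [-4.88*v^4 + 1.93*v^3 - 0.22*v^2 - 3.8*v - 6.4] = -19.52*v^3 + 5.79*v^2 - 0.44*v - 3.8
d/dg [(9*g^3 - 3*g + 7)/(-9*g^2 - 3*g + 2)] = 3*(-27*g^4 - 18*g^3 + 9*g^2 + 42*g + 5)/(81*g^4 + 54*g^3 - 27*g^2 - 12*g + 4)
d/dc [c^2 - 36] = 2*c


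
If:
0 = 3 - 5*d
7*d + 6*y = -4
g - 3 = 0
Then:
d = 3/5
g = 3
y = -41/30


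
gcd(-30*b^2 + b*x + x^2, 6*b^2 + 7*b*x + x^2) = 6*b + x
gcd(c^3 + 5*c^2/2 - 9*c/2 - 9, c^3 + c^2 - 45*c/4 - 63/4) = c^2 + 9*c/2 + 9/2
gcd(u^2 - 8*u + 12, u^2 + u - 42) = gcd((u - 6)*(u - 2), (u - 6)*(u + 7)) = u - 6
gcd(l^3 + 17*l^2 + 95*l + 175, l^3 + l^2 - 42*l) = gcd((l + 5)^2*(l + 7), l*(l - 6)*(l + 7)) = l + 7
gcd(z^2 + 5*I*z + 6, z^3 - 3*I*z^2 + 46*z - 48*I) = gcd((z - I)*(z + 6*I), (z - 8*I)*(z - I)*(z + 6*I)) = z^2 + 5*I*z + 6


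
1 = 1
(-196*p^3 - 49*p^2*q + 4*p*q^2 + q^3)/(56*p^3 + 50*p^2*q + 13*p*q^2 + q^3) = (-7*p + q)/(2*p + q)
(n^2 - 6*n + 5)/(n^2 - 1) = (n - 5)/(n + 1)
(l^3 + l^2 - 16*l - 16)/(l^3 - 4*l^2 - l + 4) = (l + 4)/(l - 1)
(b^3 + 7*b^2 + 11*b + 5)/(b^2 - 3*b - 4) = (b^2 + 6*b + 5)/(b - 4)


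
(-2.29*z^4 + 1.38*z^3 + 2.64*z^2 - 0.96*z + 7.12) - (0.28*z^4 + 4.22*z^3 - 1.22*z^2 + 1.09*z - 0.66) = -2.57*z^4 - 2.84*z^3 + 3.86*z^2 - 2.05*z + 7.78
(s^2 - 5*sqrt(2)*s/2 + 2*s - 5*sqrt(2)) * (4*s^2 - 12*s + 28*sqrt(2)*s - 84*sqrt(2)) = 4*s^4 - 4*s^3 + 18*sqrt(2)*s^3 - 164*s^2 - 18*sqrt(2)*s^2 - 108*sqrt(2)*s + 140*s + 840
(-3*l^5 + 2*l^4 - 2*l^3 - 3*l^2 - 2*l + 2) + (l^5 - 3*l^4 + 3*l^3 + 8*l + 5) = -2*l^5 - l^4 + l^3 - 3*l^2 + 6*l + 7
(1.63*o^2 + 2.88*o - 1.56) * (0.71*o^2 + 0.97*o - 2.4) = 1.1573*o^4 + 3.6259*o^3 - 2.226*o^2 - 8.4252*o + 3.744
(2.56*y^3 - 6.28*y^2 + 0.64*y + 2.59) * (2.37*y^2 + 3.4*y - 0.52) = 6.0672*y^5 - 6.1796*y^4 - 21.1664*y^3 + 11.5799*y^2 + 8.4732*y - 1.3468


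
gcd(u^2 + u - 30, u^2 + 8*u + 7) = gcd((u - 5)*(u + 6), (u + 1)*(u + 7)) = 1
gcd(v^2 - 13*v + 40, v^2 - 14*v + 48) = v - 8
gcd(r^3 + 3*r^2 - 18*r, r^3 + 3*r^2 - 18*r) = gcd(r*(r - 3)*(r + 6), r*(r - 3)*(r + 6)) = r^3 + 3*r^2 - 18*r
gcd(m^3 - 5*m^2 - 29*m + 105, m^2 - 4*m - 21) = m - 7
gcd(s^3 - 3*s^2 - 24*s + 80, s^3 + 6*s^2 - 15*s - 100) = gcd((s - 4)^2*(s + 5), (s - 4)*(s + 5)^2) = s^2 + s - 20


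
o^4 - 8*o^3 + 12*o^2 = o^2*(o - 6)*(o - 2)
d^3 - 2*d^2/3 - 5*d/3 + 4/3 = (d - 1)^2*(d + 4/3)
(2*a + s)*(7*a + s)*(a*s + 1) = 14*a^3*s + 9*a^2*s^2 + 14*a^2 + a*s^3 + 9*a*s + s^2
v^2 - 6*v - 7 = (v - 7)*(v + 1)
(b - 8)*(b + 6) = b^2 - 2*b - 48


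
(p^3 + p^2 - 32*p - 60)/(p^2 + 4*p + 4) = (p^2 - p - 30)/(p + 2)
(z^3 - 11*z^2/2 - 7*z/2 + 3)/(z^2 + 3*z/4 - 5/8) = 4*(z^2 - 5*z - 6)/(4*z + 5)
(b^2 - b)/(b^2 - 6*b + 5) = b/(b - 5)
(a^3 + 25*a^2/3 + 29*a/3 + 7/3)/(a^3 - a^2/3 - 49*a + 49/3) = (3*a^2 + 4*a + 1)/(3*a^2 - 22*a + 7)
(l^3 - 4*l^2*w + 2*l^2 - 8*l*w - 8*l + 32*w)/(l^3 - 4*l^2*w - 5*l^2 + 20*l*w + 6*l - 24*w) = (l + 4)/(l - 3)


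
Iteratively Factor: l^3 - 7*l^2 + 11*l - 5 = (l - 5)*(l^2 - 2*l + 1) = (l - 5)*(l - 1)*(l - 1)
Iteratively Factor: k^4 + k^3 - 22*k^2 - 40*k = (k + 2)*(k^3 - k^2 - 20*k) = (k - 5)*(k + 2)*(k^2 + 4*k) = (k - 5)*(k + 2)*(k + 4)*(k)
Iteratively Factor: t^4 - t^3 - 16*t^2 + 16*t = (t - 4)*(t^3 + 3*t^2 - 4*t) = t*(t - 4)*(t^2 + 3*t - 4) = t*(t - 4)*(t - 1)*(t + 4)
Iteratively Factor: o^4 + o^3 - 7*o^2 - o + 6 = (o + 1)*(o^3 - 7*o + 6) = (o - 1)*(o + 1)*(o^2 + o - 6) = (o - 2)*(o - 1)*(o + 1)*(o + 3)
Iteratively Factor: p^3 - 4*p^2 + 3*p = (p - 1)*(p^2 - 3*p) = p*(p - 1)*(p - 3)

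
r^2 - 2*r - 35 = (r - 7)*(r + 5)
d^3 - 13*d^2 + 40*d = d*(d - 8)*(d - 5)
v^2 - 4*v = v*(v - 4)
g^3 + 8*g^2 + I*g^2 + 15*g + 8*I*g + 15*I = (g + 3)*(g + 5)*(g + I)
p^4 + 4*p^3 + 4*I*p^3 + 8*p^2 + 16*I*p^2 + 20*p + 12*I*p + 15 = (p + 1)*(p + 3)*(p - I)*(p + 5*I)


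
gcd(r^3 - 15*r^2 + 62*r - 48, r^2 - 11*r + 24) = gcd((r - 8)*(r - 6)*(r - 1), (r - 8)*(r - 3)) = r - 8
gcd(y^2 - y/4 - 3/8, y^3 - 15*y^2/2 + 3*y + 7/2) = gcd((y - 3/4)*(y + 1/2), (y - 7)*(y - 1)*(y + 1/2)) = y + 1/2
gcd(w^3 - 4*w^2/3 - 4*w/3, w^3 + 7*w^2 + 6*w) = w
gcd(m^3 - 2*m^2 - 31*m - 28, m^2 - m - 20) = m + 4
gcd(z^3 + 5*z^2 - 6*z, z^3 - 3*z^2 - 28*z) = z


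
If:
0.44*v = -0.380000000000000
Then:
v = -0.86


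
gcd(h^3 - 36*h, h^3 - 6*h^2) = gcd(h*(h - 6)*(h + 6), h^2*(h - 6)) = h^2 - 6*h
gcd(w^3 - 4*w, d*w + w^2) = w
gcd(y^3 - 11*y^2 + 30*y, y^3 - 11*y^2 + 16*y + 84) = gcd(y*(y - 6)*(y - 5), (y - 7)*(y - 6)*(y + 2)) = y - 6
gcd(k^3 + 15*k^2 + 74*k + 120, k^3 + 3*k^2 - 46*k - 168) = k^2 + 10*k + 24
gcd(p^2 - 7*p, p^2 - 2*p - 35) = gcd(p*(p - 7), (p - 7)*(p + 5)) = p - 7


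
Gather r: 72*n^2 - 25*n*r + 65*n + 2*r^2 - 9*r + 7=72*n^2 + 65*n + 2*r^2 + r*(-25*n - 9) + 7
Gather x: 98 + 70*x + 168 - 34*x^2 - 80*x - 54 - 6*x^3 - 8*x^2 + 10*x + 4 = -6*x^3 - 42*x^2 + 216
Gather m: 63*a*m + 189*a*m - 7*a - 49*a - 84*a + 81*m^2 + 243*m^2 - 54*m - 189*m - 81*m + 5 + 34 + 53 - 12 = -140*a + 324*m^2 + m*(252*a - 324) + 80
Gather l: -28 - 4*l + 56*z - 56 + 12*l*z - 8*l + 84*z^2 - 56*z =l*(12*z - 12) + 84*z^2 - 84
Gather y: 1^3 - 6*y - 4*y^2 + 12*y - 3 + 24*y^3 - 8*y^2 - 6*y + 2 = 24*y^3 - 12*y^2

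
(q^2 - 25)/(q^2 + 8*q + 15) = (q - 5)/(q + 3)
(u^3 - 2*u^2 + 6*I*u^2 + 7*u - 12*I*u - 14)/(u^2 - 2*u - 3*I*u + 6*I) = (u^2 + 6*I*u + 7)/(u - 3*I)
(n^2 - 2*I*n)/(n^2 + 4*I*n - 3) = n*(n - 2*I)/(n^2 + 4*I*n - 3)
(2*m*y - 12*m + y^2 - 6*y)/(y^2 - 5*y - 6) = (2*m + y)/(y + 1)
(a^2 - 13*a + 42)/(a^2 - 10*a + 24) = (a - 7)/(a - 4)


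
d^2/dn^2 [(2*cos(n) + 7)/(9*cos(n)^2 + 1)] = (-2268*(1 - cos(n)^2)^2 - 162*cos(n)^5 + 432*cos(n)^3 - 882*cos(n)^2 - 110*cos(n) + 2142)/(9*cos(n)^2 + 1)^3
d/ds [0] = 0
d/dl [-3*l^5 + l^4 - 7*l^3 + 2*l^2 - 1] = l*(-15*l^3 + 4*l^2 - 21*l + 4)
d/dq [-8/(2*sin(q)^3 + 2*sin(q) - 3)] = 16*(7*cos(q) - 3*cos(3*q))/(7*sin(q) - sin(3*q) - 6)^2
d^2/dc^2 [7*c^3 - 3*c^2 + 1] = 42*c - 6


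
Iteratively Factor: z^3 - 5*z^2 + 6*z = (z - 2)*(z^2 - 3*z) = (z - 3)*(z - 2)*(z)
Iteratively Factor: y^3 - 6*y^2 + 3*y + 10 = (y + 1)*(y^2 - 7*y + 10) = (y - 5)*(y + 1)*(y - 2)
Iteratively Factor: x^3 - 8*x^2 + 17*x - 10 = (x - 5)*(x^2 - 3*x + 2) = (x - 5)*(x - 1)*(x - 2)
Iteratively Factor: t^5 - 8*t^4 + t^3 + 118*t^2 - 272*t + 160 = (t - 5)*(t^4 - 3*t^3 - 14*t^2 + 48*t - 32) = (t - 5)*(t - 1)*(t^3 - 2*t^2 - 16*t + 32) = (t - 5)*(t - 1)*(t + 4)*(t^2 - 6*t + 8) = (t - 5)*(t - 2)*(t - 1)*(t + 4)*(t - 4)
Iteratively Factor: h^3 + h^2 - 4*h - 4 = (h - 2)*(h^2 + 3*h + 2) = (h - 2)*(h + 1)*(h + 2)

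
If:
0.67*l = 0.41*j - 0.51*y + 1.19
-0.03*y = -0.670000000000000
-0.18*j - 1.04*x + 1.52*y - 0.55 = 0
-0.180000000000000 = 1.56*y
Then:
No Solution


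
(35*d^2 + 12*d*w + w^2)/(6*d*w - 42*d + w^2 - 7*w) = (35*d^2 + 12*d*w + w^2)/(6*d*w - 42*d + w^2 - 7*w)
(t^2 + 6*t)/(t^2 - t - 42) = t/(t - 7)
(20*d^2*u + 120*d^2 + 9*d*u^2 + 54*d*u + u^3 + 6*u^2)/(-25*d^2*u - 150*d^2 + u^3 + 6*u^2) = (4*d + u)/(-5*d + u)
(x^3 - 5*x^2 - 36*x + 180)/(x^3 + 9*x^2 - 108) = (x^2 - 11*x + 30)/(x^2 + 3*x - 18)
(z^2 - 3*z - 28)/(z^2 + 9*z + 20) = (z - 7)/(z + 5)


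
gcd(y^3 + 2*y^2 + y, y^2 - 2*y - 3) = y + 1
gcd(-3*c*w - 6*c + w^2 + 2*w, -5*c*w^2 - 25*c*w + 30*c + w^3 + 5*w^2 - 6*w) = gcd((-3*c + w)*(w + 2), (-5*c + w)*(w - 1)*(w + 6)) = 1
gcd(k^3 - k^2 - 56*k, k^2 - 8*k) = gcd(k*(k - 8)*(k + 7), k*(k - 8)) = k^2 - 8*k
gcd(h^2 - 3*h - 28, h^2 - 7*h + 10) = 1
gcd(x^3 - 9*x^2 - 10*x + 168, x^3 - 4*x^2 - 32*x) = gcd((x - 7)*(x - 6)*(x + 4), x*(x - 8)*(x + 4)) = x + 4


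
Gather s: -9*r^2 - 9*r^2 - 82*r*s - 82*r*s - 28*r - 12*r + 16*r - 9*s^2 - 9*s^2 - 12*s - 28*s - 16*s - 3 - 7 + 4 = -18*r^2 - 24*r - 18*s^2 + s*(-164*r - 56) - 6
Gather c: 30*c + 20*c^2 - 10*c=20*c^2 + 20*c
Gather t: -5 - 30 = -35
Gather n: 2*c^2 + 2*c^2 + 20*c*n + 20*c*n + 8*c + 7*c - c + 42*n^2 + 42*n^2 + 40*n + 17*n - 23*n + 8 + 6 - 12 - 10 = 4*c^2 + 14*c + 84*n^2 + n*(40*c + 34) - 8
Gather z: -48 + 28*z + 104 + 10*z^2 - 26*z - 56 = 10*z^2 + 2*z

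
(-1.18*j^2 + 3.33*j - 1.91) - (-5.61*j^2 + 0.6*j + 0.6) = 4.43*j^2 + 2.73*j - 2.51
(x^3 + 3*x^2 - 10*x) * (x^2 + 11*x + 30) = x^5 + 14*x^4 + 53*x^3 - 20*x^2 - 300*x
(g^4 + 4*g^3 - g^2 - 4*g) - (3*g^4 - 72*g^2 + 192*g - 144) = -2*g^4 + 4*g^3 + 71*g^2 - 196*g + 144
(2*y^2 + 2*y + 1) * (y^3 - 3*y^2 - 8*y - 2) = 2*y^5 - 4*y^4 - 21*y^3 - 23*y^2 - 12*y - 2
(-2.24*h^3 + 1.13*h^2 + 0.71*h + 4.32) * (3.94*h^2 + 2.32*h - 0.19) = -8.8256*h^5 - 0.744600000000001*h^4 + 5.8446*h^3 + 18.4533*h^2 + 9.8875*h - 0.8208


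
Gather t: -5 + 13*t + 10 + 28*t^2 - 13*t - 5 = 28*t^2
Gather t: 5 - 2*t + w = -2*t + w + 5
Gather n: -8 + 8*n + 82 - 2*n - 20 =6*n + 54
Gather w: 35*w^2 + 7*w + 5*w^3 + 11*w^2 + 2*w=5*w^3 + 46*w^2 + 9*w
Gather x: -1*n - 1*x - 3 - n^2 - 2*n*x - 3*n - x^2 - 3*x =-n^2 - 4*n - x^2 + x*(-2*n - 4) - 3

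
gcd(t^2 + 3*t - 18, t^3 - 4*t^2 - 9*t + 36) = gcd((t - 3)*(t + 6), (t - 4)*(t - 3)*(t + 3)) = t - 3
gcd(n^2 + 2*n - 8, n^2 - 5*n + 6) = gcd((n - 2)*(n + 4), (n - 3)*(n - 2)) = n - 2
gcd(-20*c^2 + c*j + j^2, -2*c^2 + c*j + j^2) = 1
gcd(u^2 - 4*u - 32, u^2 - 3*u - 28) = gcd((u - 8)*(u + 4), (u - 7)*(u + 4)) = u + 4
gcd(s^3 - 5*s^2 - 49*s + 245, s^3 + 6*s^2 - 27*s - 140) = s^2 + 2*s - 35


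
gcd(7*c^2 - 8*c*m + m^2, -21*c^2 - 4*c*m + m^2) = 7*c - m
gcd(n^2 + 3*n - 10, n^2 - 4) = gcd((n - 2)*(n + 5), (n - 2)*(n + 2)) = n - 2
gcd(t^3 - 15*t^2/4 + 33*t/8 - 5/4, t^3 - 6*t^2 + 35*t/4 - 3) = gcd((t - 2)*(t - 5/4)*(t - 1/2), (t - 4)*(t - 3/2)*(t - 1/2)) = t - 1/2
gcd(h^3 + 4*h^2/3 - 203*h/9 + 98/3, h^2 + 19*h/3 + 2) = h + 6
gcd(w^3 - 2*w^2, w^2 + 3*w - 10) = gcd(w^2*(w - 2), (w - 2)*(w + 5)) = w - 2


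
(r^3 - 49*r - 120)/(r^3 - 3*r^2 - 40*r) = (r + 3)/r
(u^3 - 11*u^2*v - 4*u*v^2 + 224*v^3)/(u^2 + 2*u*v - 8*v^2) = (u^2 - 15*u*v + 56*v^2)/(u - 2*v)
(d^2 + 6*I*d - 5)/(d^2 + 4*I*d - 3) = (d + 5*I)/(d + 3*I)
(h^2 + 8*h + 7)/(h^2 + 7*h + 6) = (h + 7)/(h + 6)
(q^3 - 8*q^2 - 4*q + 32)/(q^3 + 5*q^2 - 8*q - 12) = (q^2 - 6*q - 16)/(q^2 + 7*q + 6)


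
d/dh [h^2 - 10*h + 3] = 2*h - 10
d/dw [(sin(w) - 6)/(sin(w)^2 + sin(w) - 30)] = (12*sin(w) + cos(w)^2 - 25)*cos(w)/(sin(w)^2 + sin(w) - 30)^2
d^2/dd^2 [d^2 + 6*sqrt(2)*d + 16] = 2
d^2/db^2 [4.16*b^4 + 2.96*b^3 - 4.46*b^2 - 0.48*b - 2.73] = 49.92*b^2 + 17.76*b - 8.92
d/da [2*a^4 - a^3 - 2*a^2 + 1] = a*(8*a^2 - 3*a - 4)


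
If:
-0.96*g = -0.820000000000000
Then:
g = 0.85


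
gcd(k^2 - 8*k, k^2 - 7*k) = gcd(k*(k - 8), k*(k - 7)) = k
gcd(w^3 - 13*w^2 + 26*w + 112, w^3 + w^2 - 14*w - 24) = w + 2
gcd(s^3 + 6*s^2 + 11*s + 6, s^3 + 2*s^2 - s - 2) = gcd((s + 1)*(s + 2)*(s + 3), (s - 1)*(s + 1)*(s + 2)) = s^2 + 3*s + 2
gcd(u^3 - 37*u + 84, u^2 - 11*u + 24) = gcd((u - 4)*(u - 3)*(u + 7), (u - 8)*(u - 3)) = u - 3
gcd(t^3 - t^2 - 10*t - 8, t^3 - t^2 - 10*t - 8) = t^3 - t^2 - 10*t - 8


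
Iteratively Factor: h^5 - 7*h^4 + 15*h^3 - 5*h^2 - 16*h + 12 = (h - 2)*(h^4 - 5*h^3 + 5*h^2 + 5*h - 6) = (h - 3)*(h - 2)*(h^3 - 2*h^2 - h + 2) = (h - 3)*(h - 2)^2*(h^2 - 1) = (h - 3)*(h - 2)^2*(h - 1)*(h + 1)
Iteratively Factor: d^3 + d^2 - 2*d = (d - 1)*(d^2 + 2*d) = d*(d - 1)*(d + 2)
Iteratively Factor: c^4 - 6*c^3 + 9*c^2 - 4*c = (c - 1)*(c^3 - 5*c^2 + 4*c) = (c - 4)*(c - 1)*(c^2 - c) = c*(c - 4)*(c - 1)*(c - 1)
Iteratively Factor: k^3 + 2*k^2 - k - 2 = (k - 1)*(k^2 + 3*k + 2) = (k - 1)*(k + 1)*(k + 2)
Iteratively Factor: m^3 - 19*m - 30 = (m + 2)*(m^2 - 2*m - 15) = (m - 5)*(m + 2)*(m + 3)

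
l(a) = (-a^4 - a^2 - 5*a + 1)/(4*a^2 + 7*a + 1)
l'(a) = (-8*a - 7)*(-a^4 - a^2 - 5*a + 1)/(4*a^2 + 7*a + 1)^2 + (-4*a^3 - 2*a - 5)/(4*a^2 + 7*a + 1)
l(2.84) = -1.62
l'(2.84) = -1.02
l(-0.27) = -3.80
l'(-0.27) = -23.38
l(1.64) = -0.74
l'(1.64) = -0.48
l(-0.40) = -2.43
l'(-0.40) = -4.55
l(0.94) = -0.48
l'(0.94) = -0.29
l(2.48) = -1.29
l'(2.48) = -0.85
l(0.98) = -0.49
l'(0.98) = -0.29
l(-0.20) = -8.16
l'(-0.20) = -164.57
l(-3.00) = -4.62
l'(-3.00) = 1.90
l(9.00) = -17.23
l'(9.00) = -4.07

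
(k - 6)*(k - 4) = k^2 - 10*k + 24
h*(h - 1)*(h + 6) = h^3 + 5*h^2 - 6*h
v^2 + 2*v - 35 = (v - 5)*(v + 7)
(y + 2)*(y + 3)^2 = y^3 + 8*y^2 + 21*y + 18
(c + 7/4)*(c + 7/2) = c^2 + 21*c/4 + 49/8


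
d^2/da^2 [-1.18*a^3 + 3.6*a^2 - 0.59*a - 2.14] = 7.2 - 7.08*a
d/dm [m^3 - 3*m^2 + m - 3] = 3*m^2 - 6*m + 1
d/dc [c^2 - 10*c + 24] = 2*c - 10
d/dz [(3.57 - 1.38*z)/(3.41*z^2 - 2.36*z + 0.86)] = (4.7058*z^2 - 24.3474*z + 7.2384)/(11.6281*z^4 - 16.0952*z^3 + 11.4348*z^2 - 4.0592*z + 0.7396)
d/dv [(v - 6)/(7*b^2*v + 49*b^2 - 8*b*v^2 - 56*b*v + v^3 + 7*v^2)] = (7*b^2*v + 49*b^2 - 8*b*v^2 - 56*b*v + v^3 + 7*v^2 - (v - 6)*(7*b^2 - 16*b*v - 56*b + 3*v^2 + 14*v))/(7*b^2*v + 49*b^2 - 8*b*v^2 - 56*b*v + v^3 + 7*v^2)^2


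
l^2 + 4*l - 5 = (l - 1)*(l + 5)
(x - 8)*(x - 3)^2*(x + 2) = x^4 - 12*x^3 + 29*x^2 + 42*x - 144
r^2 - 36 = (r - 6)*(r + 6)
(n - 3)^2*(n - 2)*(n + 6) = n^4 - 2*n^3 - 27*n^2 + 108*n - 108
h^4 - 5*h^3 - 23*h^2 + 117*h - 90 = (h - 6)*(h - 3)*(h - 1)*(h + 5)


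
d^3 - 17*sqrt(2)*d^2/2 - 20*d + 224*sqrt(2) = (d - 8*sqrt(2))*(d - 4*sqrt(2))*(d + 7*sqrt(2)/2)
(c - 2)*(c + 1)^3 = c^4 + c^3 - 3*c^2 - 5*c - 2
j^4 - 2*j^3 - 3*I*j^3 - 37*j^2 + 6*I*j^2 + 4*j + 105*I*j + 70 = (j - 7)*(j + 5)*(j - 2*I)*(j - I)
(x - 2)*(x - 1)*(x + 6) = x^3 + 3*x^2 - 16*x + 12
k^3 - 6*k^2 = k^2*(k - 6)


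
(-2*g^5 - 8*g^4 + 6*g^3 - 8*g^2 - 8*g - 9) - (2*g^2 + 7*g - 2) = -2*g^5 - 8*g^4 + 6*g^3 - 10*g^2 - 15*g - 7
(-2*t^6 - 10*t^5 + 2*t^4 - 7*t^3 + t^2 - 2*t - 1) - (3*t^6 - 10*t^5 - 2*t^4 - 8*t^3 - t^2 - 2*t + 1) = -5*t^6 + 4*t^4 + t^3 + 2*t^2 - 2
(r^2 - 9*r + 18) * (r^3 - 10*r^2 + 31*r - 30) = r^5 - 19*r^4 + 139*r^3 - 489*r^2 + 828*r - 540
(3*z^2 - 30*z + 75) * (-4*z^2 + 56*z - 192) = -12*z^4 + 288*z^3 - 2556*z^2 + 9960*z - 14400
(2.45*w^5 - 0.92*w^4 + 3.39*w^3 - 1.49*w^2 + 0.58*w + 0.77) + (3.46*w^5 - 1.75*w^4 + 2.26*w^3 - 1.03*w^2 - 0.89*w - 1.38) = 5.91*w^5 - 2.67*w^4 + 5.65*w^3 - 2.52*w^2 - 0.31*w - 0.61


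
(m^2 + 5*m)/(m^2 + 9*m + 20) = m/(m + 4)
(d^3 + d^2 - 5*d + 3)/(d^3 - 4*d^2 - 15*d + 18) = (d - 1)/(d - 6)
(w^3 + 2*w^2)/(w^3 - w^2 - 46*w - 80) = w^2/(w^2 - 3*w - 40)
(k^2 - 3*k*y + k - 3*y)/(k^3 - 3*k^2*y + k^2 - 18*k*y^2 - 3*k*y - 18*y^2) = (-k + 3*y)/(-k^2 + 3*k*y + 18*y^2)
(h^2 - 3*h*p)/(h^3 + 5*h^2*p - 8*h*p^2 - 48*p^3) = h/(h^2 + 8*h*p + 16*p^2)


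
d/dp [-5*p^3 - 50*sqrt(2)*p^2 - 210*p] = -15*p^2 - 100*sqrt(2)*p - 210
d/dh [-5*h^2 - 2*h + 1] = -10*h - 2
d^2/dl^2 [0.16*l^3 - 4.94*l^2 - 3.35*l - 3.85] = 0.96*l - 9.88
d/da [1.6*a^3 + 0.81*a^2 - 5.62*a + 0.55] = 4.8*a^2 + 1.62*a - 5.62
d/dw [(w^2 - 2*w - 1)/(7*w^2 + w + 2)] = 3*(5*w^2 + 6*w - 1)/(49*w^4 + 14*w^3 + 29*w^2 + 4*w + 4)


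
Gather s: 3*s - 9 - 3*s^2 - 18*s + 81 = -3*s^2 - 15*s + 72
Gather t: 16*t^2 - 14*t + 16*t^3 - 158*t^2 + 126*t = 16*t^3 - 142*t^2 + 112*t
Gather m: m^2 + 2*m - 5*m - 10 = m^2 - 3*m - 10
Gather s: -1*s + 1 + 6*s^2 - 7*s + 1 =6*s^2 - 8*s + 2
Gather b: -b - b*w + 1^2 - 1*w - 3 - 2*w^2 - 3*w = b*(-w - 1) - 2*w^2 - 4*w - 2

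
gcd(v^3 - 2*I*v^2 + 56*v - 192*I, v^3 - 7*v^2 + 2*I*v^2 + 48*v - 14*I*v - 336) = v^2 + 2*I*v + 48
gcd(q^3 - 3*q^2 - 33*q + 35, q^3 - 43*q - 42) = q - 7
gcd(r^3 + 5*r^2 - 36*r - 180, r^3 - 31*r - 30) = r^2 - r - 30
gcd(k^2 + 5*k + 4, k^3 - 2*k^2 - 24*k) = k + 4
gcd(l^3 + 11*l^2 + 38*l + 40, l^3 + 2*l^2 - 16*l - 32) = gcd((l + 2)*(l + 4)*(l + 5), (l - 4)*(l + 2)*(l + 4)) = l^2 + 6*l + 8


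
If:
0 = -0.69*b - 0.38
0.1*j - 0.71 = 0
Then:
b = -0.55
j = 7.10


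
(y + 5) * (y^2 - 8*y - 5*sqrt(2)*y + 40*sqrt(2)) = y^3 - 5*sqrt(2)*y^2 - 3*y^2 - 40*y + 15*sqrt(2)*y + 200*sqrt(2)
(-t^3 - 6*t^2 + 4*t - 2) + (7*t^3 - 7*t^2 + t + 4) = 6*t^3 - 13*t^2 + 5*t + 2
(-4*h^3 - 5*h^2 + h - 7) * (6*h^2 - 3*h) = -24*h^5 - 18*h^4 + 21*h^3 - 45*h^2 + 21*h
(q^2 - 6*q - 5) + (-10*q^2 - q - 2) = -9*q^2 - 7*q - 7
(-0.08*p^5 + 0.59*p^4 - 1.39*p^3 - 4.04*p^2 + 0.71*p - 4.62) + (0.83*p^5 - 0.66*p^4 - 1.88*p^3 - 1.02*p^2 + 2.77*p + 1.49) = 0.75*p^5 - 0.0700000000000001*p^4 - 3.27*p^3 - 5.06*p^2 + 3.48*p - 3.13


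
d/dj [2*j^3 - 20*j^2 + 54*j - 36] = 6*j^2 - 40*j + 54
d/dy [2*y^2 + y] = 4*y + 1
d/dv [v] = 1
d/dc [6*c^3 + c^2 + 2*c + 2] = 18*c^2 + 2*c + 2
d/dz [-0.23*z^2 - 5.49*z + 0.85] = -0.46*z - 5.49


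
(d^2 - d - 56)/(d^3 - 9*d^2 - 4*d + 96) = (d + 7)/(d^2 - d - 12)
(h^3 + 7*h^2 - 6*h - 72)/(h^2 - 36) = (h^2 + h - 12)/(h - 6)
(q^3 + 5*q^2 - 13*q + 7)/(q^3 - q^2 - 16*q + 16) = (q^2 + 6*q - 7)/(q^2 - 16)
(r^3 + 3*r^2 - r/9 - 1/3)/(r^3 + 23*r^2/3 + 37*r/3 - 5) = (r + 1/3)/(r + 5)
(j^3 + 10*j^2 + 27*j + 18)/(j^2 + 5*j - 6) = (j^2 + 4*j + 3)/(j - 1)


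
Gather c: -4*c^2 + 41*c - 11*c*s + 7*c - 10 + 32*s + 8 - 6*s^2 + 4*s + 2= -4*c^2 + c*(48 - 11*s) - 6*s^2 + 36*s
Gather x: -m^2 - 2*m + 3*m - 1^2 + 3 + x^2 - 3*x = -m^2 + m + x^2 - 3*x + 2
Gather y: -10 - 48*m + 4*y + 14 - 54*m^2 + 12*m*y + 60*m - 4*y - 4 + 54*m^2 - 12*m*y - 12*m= 0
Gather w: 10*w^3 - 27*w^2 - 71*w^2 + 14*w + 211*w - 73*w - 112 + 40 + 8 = 10*w^3 - 98*w^2 + 152*w - 64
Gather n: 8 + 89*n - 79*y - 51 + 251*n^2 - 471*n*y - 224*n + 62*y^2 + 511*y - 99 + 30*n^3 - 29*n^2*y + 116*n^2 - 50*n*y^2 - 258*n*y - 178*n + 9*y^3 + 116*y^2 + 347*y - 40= 30*n^3 + n^2*(367 - 29*y) + n*(-50*y^2 - 729*y - 313) + 9*y^3 + 178*y^2 + 779*y - 182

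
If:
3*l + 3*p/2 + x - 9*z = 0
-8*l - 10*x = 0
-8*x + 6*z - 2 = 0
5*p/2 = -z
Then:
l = 80/311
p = -22/933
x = -64/311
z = 55/933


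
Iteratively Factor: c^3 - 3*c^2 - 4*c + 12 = (c - 2)*(c^2 - c - 6) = (c - 3)*(c - 2)*(c + 2)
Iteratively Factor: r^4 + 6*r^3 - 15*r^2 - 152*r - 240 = (r + 4)*(r^3 + 2*r^2 - 23*r - 60) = (r + 4)^2*(r^2 - 2*r - 15) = (r - 5)*(r + 4)^2*(r + 3)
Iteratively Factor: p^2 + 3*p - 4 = (p + 4)*(p - 1)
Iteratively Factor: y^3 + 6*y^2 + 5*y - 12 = (y + 3)*(y^2 + 3*y - 4) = (y - 1)*(y + 3)*(y + 4)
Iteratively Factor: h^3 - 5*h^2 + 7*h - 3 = (h - 3)*(h^2 - 2*h + 1) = (h - 3)*(h - 1)*(h - 1)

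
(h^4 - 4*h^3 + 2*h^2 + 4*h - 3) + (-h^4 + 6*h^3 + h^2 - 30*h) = 2*h^3 + 3*h^2 - 26*h - 3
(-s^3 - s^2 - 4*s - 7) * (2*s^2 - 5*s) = -2*s^5 + 3*s^4 - 3*s^3 + 6*s^2 + 35*s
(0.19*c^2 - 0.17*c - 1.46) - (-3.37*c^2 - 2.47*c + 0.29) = 3.56*c^2 + 2.3*c - 1.75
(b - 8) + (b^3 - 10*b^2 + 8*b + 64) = b^3 - 10*b^2 + 9*b + 56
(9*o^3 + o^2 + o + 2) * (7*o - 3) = 63*o^4 - 20*o^3 + 4*o^2 + 11*o - 6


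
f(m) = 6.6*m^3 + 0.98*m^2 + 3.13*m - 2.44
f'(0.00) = 3.13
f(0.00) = -2.44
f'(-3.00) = 175.45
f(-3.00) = -181.21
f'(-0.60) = 9.08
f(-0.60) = -5.39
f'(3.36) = 233.25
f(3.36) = 269.50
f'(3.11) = 200.73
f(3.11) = 215.30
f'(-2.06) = 83.12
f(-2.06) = -62.43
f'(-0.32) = 4.53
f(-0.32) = -3.56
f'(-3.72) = 269.84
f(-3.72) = -340.28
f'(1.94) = 81.45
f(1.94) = 55.51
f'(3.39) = 237.32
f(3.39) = 276.56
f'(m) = 19.8*m^2 + 1.96*m + 3.13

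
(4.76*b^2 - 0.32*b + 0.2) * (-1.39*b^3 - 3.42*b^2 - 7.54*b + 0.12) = -6.6164*b^5 - 15.8344*b^4 - 35.074*b^3 + 2.3*b^2 - 1.5464*b + 0.024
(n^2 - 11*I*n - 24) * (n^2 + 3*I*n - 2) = n^4 - 8*I*n^3 + 7*n^2 - 50*I*n + 48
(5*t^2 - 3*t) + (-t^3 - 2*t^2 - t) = -t^3 + 3*t^2 - 4*t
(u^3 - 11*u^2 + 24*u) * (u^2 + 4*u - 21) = u^5 - 7*u^4 - 41*u^3 + 327*u^2 - 504*u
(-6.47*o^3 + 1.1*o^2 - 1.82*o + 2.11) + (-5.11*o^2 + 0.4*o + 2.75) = -6.47*o^3 - 4.01*o^2 - 1.42*o + 4.86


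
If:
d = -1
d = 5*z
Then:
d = -1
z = -1/5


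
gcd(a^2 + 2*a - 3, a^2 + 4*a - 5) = a - 1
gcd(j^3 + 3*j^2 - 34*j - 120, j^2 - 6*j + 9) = 1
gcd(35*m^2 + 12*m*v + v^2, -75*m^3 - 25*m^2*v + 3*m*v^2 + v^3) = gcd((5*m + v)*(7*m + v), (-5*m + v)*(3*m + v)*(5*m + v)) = 5*m + v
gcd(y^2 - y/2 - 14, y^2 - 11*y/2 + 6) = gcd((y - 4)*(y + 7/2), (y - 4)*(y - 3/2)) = y - 4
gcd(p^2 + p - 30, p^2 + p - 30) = p^2 + p - 30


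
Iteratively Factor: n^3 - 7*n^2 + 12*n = (n - 3)*(n^2 - 4*n) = (n - 4)*(n - 3)*(n)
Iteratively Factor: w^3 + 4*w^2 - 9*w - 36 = (w + 3)*(w^2 + w - 12) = (w + 3)*(w + 4)*(w - 3)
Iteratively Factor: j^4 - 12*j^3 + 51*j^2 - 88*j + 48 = (j - 4)*(j^3 - 8*j^2 + 19*j - 12) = (j - 4)*(j - 3)*(j^2 - 5*j + 4) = (j - 4)*(j - 3)*(j - 1)*(j - 4)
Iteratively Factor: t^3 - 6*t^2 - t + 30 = (t - 3)*(t^2 - 3*t - 10) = (t - 3)*(t + 2)*(t - 5)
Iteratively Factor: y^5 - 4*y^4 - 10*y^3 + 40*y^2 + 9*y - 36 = (y + 3)*(y^4 - 7*y^3 + 11*y^2 + 7*y - 12) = (y - 1)*(y + 3)*(y^3 - 6*y^2 + 5*y + 12) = (y - 3)*(y - 1)*(y + 3)*(y^2 - 3*y - 4) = (y - 3)*(y - 1)*(y + 1)*(y + 3)*(y - 4)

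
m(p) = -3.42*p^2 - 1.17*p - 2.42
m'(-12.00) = 80.91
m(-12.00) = -480.86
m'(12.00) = -83.25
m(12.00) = -508.94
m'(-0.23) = 0.40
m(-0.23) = -2.33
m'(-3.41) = 22.15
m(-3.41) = -38.20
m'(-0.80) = 4.30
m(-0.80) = -3.67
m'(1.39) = -10.68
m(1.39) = -10.65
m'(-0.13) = -0.28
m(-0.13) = -2.33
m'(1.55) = -11.77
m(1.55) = -12.45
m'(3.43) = -24.63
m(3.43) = -46.67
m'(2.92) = -21.14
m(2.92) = -35.00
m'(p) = -6.84*p - 1.17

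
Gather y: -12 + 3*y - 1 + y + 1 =4*y - 12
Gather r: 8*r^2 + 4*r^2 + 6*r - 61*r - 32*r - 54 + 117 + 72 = 12*r^2 - 87*r + 135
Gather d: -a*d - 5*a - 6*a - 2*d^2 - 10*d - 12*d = -11*a - 2*d^2 + d*(-a - 22)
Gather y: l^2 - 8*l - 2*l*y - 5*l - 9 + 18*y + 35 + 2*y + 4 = l^2 - 13*l + y*(20 - 2*l) + 30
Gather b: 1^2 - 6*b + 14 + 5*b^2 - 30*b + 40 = 5*b^2 - 36*b + 55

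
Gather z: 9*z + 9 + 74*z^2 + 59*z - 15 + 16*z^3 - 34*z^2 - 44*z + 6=16*z^3 + 40*z^2 + 24*z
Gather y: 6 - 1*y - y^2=-y^2 - y + 6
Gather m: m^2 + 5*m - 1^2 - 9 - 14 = m^2 + 5*m - 24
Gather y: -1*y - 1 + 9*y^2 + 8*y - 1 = 9*y^2 + 7*y - 2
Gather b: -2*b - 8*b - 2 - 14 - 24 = -10*b - 40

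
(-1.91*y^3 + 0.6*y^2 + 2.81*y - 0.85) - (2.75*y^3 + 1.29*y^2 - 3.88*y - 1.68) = -4.66*y^3 - 0.69*y^2 + 6.69*y + 0.83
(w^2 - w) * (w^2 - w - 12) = w^4 - 2*w^3 - 11*w^2 + 12*w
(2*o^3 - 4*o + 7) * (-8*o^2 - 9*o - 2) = -16*o^5 - 18*o^4 + 28*o^3 - 20*o^2 - 55*o - 14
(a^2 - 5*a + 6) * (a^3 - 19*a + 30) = a^5 - 5*a^4 - 13*a^3 + 125*a^2 - 264*a + 180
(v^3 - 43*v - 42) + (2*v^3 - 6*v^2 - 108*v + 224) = 3*v^3 - 6*v^2 - 151*v + 182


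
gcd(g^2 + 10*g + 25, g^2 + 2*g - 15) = g + 5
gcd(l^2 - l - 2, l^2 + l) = l + 1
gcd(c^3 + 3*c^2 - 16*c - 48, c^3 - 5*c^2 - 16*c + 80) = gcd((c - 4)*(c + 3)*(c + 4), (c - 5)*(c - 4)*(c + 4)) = c^2 - 16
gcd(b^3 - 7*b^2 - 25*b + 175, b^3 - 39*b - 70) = b^2 - 2*b - 35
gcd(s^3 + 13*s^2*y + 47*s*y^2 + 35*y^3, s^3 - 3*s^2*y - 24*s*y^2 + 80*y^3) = s + 5*y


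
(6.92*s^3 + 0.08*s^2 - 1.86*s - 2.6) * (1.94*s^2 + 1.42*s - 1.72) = 13.4248*s^5 + 9.9816*s^4 - 15.3972*s^3 - 7.8228*s^2 - 0.492799999999999*s + 4.472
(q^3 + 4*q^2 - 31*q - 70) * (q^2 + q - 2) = q^5 + 5*q^4 - 29*q^3 - 109*q^2 - 8*q + 140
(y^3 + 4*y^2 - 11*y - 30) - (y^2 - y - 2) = y^3 + 3*y^2 - 10*y - 28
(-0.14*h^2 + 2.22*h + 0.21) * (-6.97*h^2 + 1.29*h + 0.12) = 0.9758*h^4 - 15.654*h^3 + 1.3833*h^2 + 0.5373*h + 0.0252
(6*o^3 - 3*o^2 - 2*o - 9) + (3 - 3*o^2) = 6*o^3 - 6*o^2 - 2*o - 6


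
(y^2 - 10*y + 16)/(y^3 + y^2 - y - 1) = (y^2 - 10*y + 16)/(y^3 + y^2 - y - 1)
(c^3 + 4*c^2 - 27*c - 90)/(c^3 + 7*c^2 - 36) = (c - 5)/(c - 2)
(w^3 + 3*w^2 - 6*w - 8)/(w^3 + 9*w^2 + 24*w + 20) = (w^3 + 3*w^2 - 6*w - 8)/(w^3 + 9*w^2 + 24*w + 20)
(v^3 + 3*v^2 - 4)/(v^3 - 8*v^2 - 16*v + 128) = (v^3 + 3*v^2 - 4)/(v^3 - 8*v^2 - 16*v + 128)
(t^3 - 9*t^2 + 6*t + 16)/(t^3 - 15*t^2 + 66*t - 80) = (t + 1)/(t - 5)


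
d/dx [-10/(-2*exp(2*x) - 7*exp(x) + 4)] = (-40*exp(x) - 70)*exp(x)/(2*exp(2*x) + 7*exp(x) - 4)^2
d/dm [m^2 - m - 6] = 2*m - 1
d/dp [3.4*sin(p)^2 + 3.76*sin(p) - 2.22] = (6.8*sin(p) + 3.76)*cos(p)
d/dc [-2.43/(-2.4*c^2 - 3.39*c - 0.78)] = (-11.664*c - 8.2377)/(2.4*c^2 + 3.39*c + 0.78)^2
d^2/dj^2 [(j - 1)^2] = 2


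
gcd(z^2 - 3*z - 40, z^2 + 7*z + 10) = z + 5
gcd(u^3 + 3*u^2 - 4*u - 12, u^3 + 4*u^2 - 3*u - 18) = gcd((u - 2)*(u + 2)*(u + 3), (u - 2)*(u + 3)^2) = u^2 + u - 6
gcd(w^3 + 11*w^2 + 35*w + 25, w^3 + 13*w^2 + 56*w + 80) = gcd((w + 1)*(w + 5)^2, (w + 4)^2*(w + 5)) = w + 5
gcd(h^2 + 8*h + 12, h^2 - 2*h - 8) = h + 2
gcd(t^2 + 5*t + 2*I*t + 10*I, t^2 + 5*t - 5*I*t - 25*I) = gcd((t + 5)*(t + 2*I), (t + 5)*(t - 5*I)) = t + 5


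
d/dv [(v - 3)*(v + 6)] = 2*v + 3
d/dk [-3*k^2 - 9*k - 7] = -6*k - 9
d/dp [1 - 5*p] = -5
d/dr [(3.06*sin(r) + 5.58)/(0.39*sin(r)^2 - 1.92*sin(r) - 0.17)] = (-1.1934*sin(r)^2 - 4.3524*sin(r) + 10.1934)*cos(r)/(0.1521*sin(r)^4 - 1.4976*sin(r)^3 + 3.5538*sin(r)^2 + 0.6528*sin(r) + 0.0289)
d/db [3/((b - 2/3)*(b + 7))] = 9*(-6*b - 19)/(9*b^4 + 114*b^3 + 277*b^2 - 532*b + 196)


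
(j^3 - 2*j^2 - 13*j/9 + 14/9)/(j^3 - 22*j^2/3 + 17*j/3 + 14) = (j - 2/3)/(j - 6)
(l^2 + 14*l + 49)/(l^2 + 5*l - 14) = (l + 7)/(l - 2)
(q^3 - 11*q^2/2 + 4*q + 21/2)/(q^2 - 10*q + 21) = (2*q^2 - 5*q - 7)/(2*(q - 7))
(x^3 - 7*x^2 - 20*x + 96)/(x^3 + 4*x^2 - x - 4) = (x^2 - 11*x + 24)/(x^2 - 1)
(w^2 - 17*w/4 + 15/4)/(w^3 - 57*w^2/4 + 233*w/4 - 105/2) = (w - 3)/(w^2 - 13*w + 42)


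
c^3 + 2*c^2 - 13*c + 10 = (c - 2)*(c - 1)*(c + 5)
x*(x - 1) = x^2 - x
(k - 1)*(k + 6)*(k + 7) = k^3 + 12*k^2 + 29*k - 42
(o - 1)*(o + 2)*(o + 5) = o^3 + 6*o^2 + 3*o - 10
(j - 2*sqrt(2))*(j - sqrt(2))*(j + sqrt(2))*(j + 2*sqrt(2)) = j^4 - 10*j^2 + 16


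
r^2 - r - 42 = (r - 7)*(r + 6)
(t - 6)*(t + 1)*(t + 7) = t^3 + 2*t^2 - 41*t - 42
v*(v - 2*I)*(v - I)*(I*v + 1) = I*v^4 + 4*v^3 - 5*I*v^2 - 2*v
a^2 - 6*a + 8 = (a - 4)*(a - 2)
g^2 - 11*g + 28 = (g - 7)*(g - 4)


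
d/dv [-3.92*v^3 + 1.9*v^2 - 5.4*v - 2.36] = -11.76*v^2 + 3.8*v - 5.4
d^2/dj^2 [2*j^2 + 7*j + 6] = 4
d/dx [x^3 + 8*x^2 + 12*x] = 3*x^2 + 16*x + 12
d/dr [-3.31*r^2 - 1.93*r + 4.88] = -6.62*r - 1.93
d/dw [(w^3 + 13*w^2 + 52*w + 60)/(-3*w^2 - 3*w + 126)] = (-w^4 - 2*w^3 + 165*w^2 + 1212*w + 2244)/(3*(w^4 + 2*w^3 - 83*w^2 - 84*w + 1764))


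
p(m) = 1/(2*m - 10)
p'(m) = -2/(2*m - 10)^2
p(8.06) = 0.16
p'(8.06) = -0.05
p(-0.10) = -0.10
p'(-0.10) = -0.02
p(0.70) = -0.12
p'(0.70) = -0.03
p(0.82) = -0.12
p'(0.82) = -0.03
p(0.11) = -0.10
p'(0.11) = -0.02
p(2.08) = -0.17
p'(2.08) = -0.06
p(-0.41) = -0.09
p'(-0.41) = -0.02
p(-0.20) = -0.10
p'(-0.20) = -0.02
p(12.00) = 0.07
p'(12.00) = -0.01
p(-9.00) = -0.04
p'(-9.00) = 0.00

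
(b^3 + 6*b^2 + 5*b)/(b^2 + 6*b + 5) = b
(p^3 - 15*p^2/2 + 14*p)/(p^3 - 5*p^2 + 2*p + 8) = p*(2*p - 7)/(2*(p^2 - p - 2))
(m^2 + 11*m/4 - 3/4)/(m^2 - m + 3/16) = 4*(m + 3)/(4*m - 3)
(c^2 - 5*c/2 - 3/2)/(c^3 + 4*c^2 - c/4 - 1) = 2*(c - 3)/(2*c^2 + 7*c - 4)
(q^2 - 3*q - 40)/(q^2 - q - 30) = (q - 8)/(q - 6)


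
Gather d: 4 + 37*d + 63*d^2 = 63*d^2 + 37*d + 4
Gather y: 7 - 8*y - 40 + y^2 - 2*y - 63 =y^2 - 10*y - 96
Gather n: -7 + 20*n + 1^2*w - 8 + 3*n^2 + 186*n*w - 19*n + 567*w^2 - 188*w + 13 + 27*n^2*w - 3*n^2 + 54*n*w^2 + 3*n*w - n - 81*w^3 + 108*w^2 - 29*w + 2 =27*n^2*w + n*(54*w^2 + 189*w) - 81*w^3 + 675*w^2 - 216*w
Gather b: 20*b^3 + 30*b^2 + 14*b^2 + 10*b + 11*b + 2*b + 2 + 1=20*b^3 + 44*b^2 + 23*b + 3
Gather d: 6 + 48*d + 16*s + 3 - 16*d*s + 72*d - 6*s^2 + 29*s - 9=d*(120 - 16*s) - 6*s^2 + 45*s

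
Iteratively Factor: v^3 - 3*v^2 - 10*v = (v + 2)*(v^2 - 5*v) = (v - 5)*(v + 2)*(v)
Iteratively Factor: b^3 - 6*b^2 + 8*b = (b - 2)*(b^2 - 4*b) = (b - 4)*(b - 2)*(b)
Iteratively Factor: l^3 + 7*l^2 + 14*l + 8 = (l + 4)*(l^2 + 3*l + 2) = (l + 1)*(l + 4)*(l + 2)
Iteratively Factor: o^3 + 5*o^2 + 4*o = (o)*(o^2 + 5*o + 4) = o*(o + 4)*(o + 1)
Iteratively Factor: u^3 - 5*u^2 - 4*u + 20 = (u - 5)*(u^2 - 4) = (u - 5)*(u + 2)*(u - 2)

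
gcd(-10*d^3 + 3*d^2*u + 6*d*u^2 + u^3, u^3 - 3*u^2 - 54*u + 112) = 1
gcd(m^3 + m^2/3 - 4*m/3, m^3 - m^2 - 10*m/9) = m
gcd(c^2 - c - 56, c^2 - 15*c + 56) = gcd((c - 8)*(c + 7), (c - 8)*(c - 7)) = c - 8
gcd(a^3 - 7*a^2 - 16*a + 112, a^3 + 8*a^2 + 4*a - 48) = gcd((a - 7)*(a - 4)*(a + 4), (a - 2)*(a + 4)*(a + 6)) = a + 4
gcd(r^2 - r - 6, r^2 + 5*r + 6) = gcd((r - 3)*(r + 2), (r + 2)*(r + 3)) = r + 2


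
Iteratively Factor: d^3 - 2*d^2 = (d)*(d^2 - 2*d) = d^2*(d - 2)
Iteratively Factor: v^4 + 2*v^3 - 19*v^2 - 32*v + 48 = (v + 4)*(v^3 - 2*v^2 - 11*v + 12) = (v - 4)*(v + 4)*(v^2 + 2*v - 3) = (v - 4)*(v - 1)*(v + 4)*(v + 3)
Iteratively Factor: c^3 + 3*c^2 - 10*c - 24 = (c + 4)*(c^2 - c - 6) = (c - 3)*(c + 4)*(c + 2)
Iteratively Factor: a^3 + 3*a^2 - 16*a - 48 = (a - 4)*(a^2 + 7*a + 12) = (a - 4)*(a + 4)*(a + 3)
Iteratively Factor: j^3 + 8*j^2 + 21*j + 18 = (j + 3)*(j^2 + 5*j + 6) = (j + 3)^2*(j + 2)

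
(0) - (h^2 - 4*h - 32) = -h^2 + 4*h + 32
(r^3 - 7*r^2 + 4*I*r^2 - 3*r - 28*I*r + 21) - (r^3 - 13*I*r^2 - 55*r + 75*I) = -7*r^2 + 17*I*r^2 + 52*r - 28*I*r + 21 - 75*I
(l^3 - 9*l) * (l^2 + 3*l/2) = l^5 + 3*l^4/2 - 9*l^3 - 27*l^2/2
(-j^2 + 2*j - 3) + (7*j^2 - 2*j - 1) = 6*j^2 - 4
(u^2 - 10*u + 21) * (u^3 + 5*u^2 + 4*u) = u^5 - 5*u^4 - 25*u^3 + 65*u^2 + 84*u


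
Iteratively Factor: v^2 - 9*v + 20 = (v - 5)*(v - 4)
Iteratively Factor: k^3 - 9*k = (k)*(k^2 - 9) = k*(k + 3)*(k - 3)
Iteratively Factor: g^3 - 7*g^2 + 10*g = (g - 2)*(g^2 - 5*g) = (g - 5)*(g - 2)*(g)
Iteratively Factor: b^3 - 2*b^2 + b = (b - 1)*(b^2 - b) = b*(b - 1)*(b - 1)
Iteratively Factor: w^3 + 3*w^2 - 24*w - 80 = (w + 4)*(w^2 - w - 20) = (w - 5)*(w + 4)*(w + 4)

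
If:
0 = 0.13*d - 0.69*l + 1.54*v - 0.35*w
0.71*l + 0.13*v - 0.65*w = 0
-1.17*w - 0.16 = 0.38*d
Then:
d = -3.07894736842105*w - 0.421052631578947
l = 0.763642793908955*w - 0.00601452918069834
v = 0.829335510189556*w + 0.0328485824484294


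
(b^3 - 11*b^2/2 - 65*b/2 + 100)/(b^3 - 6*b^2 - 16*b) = (2*b^2 + 5*b - 25)/(2*b*(b + 2))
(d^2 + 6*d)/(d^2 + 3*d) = (d + 6)/(d + 3)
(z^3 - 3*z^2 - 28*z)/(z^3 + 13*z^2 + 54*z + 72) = z*(z - 7)/(z^2 + 9*z + 18)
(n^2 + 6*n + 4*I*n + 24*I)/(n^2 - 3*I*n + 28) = (n + 6)/(n - 7*I)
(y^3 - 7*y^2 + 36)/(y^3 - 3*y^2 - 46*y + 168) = (y^2 - y - 6)/(y^2 + 3*y - 28)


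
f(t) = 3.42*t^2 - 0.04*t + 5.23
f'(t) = 6.84*t - 0.04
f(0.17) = 5.32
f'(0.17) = 1.12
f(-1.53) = 13.30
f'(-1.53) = -10.51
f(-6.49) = 149.54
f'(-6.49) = -44.43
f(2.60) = 28.25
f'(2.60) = 17.74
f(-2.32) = 23.73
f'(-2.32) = -15.91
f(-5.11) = 94.74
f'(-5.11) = -34.99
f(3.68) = 51.40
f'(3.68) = 25.13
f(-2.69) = 30.09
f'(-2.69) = -18.44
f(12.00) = 497.23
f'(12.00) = 82.04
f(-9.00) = 282.61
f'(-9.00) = -61.60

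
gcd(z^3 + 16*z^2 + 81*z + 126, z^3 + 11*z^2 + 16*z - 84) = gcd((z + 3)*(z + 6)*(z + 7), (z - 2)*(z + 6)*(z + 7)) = z^2 + 13*z + 42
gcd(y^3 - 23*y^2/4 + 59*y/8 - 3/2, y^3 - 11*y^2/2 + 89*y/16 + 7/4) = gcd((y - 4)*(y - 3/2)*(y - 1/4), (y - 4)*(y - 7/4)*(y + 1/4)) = y - 4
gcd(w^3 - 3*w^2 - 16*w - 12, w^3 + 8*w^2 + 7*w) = w + 1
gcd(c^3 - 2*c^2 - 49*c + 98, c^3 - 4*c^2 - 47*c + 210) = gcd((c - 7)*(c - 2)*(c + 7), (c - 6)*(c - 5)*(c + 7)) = c + 7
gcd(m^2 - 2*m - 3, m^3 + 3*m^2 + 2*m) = m + 1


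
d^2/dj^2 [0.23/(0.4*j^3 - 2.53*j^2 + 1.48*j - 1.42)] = ((1.1638 - 0.552*j)*(0.4*j^3 - 2.53*j^2 + 1.48*j - 1.42) + 0.23*(1.2*j^2 - 5.06*j + 1.48)*(2.4*j^2 - 10.12*j + 2.96))/(0.4*j^3 - 2.53*j^2 + 1.48*j - 1.42)^3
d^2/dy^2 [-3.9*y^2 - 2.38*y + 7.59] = -7.80000000000000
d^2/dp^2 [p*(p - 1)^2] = 6*p - 4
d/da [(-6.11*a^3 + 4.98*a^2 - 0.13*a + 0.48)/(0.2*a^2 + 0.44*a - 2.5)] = (-1.222*a^4 - 5.3768*a^3 + 48.0422*a^2 - 25.092*a + 0.1138)/(0.04*a^4 + 0.176*a^3 - 0.8064*a^2 - 2.2*a + 6.25)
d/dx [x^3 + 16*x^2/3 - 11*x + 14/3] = 3*x^2 + 32*x/3 - 11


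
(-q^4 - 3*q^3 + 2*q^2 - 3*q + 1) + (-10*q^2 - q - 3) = -q^4 - 3*q^3 - 8*q^2 - 4*q - 2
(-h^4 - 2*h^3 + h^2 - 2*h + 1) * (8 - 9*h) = 9*h^5 + 10*h^4 - 25*h^3 + 26*h^2 - 25*h + 8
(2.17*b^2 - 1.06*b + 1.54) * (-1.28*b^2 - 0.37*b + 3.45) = -2.7776*b^4 + 0.5539*b^3 + 5.9075*b^2 - 4.2268*b + 5.313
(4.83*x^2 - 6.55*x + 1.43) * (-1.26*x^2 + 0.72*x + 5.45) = -6.0858*x^4 + 11.7306*x^3 + 19.8057*x^2 - 34.6679*x + 7.7935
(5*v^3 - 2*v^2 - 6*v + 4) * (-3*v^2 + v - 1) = -15*v^5 + 11*v^4 + 11*v^3 - 16*v^2 + 10*v - 4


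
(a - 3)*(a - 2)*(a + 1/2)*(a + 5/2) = a^4 - 2*a^3 - 31*a^2/4 + 47*a/4 + 15/2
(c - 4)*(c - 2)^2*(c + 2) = c^4 - 6*c^3 + 4*c^2 + 24*c - 32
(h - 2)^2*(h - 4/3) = h^3 - 16*h^2/3 + 28*h/3 - 16/3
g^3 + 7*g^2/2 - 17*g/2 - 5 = (g - 2)*(g + 1/2)*(g + 5)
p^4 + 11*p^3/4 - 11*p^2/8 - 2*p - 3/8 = (p - 1)*(p + 1/4)*(p + 1/2)*(p + 3)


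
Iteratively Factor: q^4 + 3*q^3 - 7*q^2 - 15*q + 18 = (q - 1)*(q^3 + 4*q^2 - 3*q - 18) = (q - 2)*(q - 1)*(q^2 + 6*q + 9) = (q - 2)*(q - 1)*(q + 3)*(q + 3)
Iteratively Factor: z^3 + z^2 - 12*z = (z)*(z^2 + z - 12) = z*(z - 3)*(z + 4)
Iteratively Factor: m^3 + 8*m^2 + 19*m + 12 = (m + 1)*(m^2 + 7*m + 12) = (m + 1)*(m + 4)*(m + 3)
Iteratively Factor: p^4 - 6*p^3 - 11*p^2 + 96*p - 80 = (p - 4)*(p^3 - 2*p^2 - 19*p + 20) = (p - 4)*(p + 4)*(p^2 - 6*p + 5) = (p - 5)*(p - 4)*(p + 4)*(p - 1)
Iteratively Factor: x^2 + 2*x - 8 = (x + 4)*(x - 2)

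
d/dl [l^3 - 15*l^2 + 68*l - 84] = 3*l^2 - 30*l + 68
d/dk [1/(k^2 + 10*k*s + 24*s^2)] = 2*(-k - 5*s)/(k^2 + 10*k*s + 24*s^2)^2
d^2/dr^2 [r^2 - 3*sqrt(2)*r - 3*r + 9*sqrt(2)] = 2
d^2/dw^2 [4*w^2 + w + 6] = 8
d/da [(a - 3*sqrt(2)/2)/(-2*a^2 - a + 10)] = (-2*a^2 - a + (2*a - 3*sqrt(2))*(4*a + 1)/2 + 10)/(2*a^2 + a - 10)^2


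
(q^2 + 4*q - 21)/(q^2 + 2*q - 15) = (q + 7)/(q + 5)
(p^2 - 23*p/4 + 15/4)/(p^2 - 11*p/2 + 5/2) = (4*p - 3)/(2*(2*p - 1))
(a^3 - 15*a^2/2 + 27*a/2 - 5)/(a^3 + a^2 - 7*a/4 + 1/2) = 2*(a^2 - 7*a + 10)/(2*a^2 + 3*a - 2)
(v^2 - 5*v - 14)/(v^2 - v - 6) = (v - 7)/(v - 3)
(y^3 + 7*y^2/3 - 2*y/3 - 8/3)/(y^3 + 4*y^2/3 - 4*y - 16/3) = (y - 1)/(y - 2)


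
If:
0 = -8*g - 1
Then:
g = -1/8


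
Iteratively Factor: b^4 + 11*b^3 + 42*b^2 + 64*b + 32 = (b + 4)*(b^3 + 7*b^2 + 14*b + 8) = (b + 4)^2*(b^2 + 3*b + 2) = (b + 1)*(b + 4)^2*(b + 2)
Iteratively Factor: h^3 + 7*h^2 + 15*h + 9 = (h + 3)*(h^2 + 4*h + 3) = (h + 1)*(h + 3)*(h + 3)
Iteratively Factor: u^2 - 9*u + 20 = (u - 5)*(u - 4)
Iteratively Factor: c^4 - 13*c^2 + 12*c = (c - 1)*(c^3 + c^2 - 12*c) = c*(c - 1)*(c^2 + c - 12) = c*(c - 1)*(c + 4)*(c - 3)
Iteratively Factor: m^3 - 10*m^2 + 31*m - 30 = (m - 3)*(m^2 - 7*m + 10) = (m - 5)*(m - 3)*(m - 2)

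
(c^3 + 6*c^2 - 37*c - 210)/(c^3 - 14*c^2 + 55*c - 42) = (c^2 + 12*c + 35)/(c^2 - 8*c + 7)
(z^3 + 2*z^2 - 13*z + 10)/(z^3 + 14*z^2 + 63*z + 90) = (z^2 - 3*z + 2)/(z^2 + 9*z + 18)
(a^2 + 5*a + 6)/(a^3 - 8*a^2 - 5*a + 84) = (a + 2)/(a^2 - 11*a + 28)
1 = 1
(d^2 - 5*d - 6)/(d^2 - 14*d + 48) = (d + 1)/(d - 8)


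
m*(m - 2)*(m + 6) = m^3 + 4*m^2 - 12*m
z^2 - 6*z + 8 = (z - 4)*(z - 2)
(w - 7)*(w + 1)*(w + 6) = w^3 - 43*w - 42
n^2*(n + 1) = n^3 + n^2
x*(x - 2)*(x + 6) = x^3 + 4*x^2 - 12*x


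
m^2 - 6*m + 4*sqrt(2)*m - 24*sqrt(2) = (m - 6)*(m + 4*sqrt(2))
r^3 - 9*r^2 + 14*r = r*(r - 7)*(r - 2)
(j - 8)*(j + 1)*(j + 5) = j^3 - 2*j^2 - 43*j - 40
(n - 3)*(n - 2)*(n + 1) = n^3 - 4*n^2 + n + 6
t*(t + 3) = t^2 + 3*t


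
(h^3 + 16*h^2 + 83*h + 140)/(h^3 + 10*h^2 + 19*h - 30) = (h^2 + 11*h + 28)/(h^2 + 5*h - 6)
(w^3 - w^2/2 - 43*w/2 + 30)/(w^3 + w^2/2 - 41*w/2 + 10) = (2*w - 3)/(2*w - 1)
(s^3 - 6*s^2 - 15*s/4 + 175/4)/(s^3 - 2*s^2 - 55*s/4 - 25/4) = (2*s - 7)/(2*s + 1)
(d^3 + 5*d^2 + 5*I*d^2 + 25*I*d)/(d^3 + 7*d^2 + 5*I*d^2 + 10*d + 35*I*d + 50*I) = d/(d + 2)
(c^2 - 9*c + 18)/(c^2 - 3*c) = (c - 6)/c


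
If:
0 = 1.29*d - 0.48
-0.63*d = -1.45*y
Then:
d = 0.37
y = 0.16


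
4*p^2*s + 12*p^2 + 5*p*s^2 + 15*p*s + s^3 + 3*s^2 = (p + s)*(4*p + s)*(s + 3)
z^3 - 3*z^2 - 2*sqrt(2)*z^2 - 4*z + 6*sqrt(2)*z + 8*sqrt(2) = (z - 4)*(z + 1)*(z - 2*sqrt(2))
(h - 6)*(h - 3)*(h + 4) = h^3 - 5*h^2 - 18*h + 72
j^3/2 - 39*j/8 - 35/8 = (j/2 + 1/2)*(j - 7/2)*(j + 5/2)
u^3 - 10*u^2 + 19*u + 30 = (u - 6)*(u - 5)*(u + 1)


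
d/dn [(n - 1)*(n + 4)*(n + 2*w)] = 3*n^2 + 4*n*w + 6*n + 6*w - 4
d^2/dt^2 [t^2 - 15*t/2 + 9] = 2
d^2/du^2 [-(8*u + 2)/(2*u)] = -2/u^3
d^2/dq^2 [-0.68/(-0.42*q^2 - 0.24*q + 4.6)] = (-0.239904*q^2 - 0.137088*q + 0.68*(0.84*q + 0.24)*(1.68*q + 0.48) + 2.62752)/(0.42*q^2 + 0.24*q - 4.6)^3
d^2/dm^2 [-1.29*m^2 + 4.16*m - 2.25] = -2.58000000000000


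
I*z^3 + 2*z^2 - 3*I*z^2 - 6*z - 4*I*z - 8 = (z - 4)*(z - 2*I)*(I*z + I)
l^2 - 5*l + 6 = (l - 3)*(l - 2)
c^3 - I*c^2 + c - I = (c - I)^2*(c + I)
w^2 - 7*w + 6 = (w - 6)*(w - 1)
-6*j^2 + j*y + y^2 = (-2*j + y)*(3*j + y)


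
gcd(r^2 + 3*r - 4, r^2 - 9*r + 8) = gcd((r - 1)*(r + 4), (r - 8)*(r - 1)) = r - 1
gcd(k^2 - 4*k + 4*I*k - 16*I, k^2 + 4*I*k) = k + 4*I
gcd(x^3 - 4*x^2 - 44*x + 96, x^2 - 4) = x - 2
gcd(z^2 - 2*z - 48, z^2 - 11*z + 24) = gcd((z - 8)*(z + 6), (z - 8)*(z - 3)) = z - 8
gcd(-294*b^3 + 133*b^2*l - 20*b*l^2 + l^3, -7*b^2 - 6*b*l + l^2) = 7*b - l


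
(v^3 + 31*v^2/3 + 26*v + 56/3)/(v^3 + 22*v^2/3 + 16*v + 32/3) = (v + 7)/(v + 4)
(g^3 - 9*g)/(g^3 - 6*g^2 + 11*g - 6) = g*(g + 3)/(g^2 - 3*g + 2)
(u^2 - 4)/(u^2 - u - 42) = (4 - u^2)/(-u^2 + u + 42)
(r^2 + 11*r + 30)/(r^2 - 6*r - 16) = (r^2 + 11*r + 30)/(r^2 - 6*r - 16)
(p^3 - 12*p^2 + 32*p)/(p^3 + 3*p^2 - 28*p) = (p - 8)/(p + 7)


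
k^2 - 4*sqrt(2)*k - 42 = (k - 7*sqrt(2))*(k + 3*sqrt(2))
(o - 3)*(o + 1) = o^2 - 2*o - 3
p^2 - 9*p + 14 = (p - 7)*(p - 2)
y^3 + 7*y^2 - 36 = (y - 2)*(y + 3)*(y + 6)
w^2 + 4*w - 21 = (w - 3)*(w + 7)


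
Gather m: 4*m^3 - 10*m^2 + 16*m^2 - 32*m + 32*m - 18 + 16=4*m^3 + 6*m^2 - 2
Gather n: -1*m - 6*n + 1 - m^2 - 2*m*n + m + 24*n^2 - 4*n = -m^2 + 24*n^2 + n*(-2*m - 10) + 1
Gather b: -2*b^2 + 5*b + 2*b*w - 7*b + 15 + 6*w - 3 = -2*b^2 + b*(2*w - 2) + 6*w + 12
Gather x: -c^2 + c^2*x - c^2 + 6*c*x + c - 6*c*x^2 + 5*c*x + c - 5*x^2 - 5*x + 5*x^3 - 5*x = -2*c^2 + 2*c + 5*x^3 + x^2*(-6*c - 5) + x*(c^2 + 11*c - 10)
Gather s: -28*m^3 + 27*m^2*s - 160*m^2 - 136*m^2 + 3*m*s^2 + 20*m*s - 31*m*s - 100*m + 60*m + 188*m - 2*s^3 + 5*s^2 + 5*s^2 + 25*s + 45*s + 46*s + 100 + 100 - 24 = -28*m^3 - 296*m^2 + 148*m - 2*s^3 + s^2*(3*m + 10) + s*(27*m^2 - 11*m + 116) + 176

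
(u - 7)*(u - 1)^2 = u^3 - 9*u^2 + 15*u - 7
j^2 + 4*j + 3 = (j + 1)*(j + 3)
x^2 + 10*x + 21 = (x + 3)*(x + 7)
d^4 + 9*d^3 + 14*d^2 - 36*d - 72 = (d - 2)*(d + 2)*(d + 3)*(d + 6)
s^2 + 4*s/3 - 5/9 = (s - 1/3)*(s + 5/3)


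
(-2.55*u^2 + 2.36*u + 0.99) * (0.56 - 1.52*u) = 3.876*u^3 - 5.0152*u^2 - 0.1832*u + 0.5544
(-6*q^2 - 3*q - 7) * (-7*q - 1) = 42*q^3 + 27*q^2 + 52*q + 7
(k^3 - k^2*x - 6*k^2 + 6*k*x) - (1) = k^3 - k^2*x - 6*k^2 + 6*k*x - 1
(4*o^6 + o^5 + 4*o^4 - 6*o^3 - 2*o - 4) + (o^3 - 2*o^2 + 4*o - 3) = 4*o^6 + o^5 + 4*o^4 - 5*o^3 - 2*o^2 + 2*o - 7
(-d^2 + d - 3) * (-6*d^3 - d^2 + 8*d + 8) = 6*d^5 - 5*d^4 + 9*d^3 + 3*d^2 - 16*d - 24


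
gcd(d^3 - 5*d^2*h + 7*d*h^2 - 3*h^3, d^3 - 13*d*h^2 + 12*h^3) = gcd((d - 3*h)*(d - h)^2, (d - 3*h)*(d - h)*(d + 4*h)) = d^2 - 4*d*h + 3*h^2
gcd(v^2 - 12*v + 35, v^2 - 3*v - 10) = v - 5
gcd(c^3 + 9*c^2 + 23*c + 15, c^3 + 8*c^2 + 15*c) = c^2 + 8*c + 15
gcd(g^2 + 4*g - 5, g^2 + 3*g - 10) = g + 5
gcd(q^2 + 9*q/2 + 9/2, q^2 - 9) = q + 3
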